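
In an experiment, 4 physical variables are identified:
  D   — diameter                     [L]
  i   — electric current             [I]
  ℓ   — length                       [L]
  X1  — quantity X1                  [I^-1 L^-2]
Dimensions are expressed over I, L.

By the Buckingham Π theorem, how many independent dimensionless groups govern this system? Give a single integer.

Dimensional matrix (I×L by D×i×ℓ×X1):
  I: [ 0  1  0 -1]
  L: [ 1  0  1 -2]
RREF → pivots at {D,i} ⇒ r = 2
4 vars − rank 2 = 2 Π groups

2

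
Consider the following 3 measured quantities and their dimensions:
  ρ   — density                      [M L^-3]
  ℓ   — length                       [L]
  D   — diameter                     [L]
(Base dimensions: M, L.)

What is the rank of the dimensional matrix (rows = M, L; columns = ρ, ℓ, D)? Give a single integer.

Write exponents as rows M,L / cols ρ,ℓ,D:
  M: [ 1  0  0]
  L: [-3  1  1]
Echelon form has 2 nonzero rows (pivots: ρ,ℓ)

2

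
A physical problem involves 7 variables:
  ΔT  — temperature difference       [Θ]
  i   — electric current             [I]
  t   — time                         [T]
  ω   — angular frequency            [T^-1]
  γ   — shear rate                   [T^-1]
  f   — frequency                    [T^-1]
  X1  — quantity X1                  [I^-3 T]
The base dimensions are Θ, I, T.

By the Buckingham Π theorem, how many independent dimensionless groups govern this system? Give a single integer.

Exponent matrix [Θ,I,T] × [ΔT,i,t,ω,γ,f,X1]:
  Θ: [ 1  0  0  0  0  0  0]
  I: [ 0  1  0  0  0  0 -3]
  T: [ 0  0  1 -1 -1 -1  1]
RREF → pivots at {ΔT,i,t} ⇒ r = 3
n=7, r=3 ⇒ 4 dimensionless groups

4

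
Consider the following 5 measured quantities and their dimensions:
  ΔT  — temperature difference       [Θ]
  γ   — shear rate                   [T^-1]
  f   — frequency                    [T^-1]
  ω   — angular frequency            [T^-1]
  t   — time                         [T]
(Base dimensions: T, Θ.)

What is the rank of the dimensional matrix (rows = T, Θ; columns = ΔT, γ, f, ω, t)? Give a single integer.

2

Exponent matrix [T,Θ] × [ΔT,γ,f,ω,t]:
  T: [ 0 -1 -1 -1  1]
  Θ: [ 1  0  0  0  0]
Echelon form has 2 nonzero rows (pivots: ΔT,γ)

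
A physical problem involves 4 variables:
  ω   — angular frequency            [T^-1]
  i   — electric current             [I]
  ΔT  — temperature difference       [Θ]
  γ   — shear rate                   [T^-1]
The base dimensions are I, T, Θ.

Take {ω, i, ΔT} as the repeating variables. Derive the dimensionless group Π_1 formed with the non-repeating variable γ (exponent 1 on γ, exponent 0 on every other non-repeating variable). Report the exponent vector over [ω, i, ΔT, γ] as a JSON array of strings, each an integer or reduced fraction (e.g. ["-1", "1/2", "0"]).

["-1", "0", "0", "1"]

Exponent matrix [I,T,Θ] × [ω,i,ΔT,γ]:
  I: [ 0  1  0  0]
  T: [-1  0  0 -1]
  Θ: [ 0  0  1  0]
Echelon form has 3 nonzero rows (pivots: ω,i,ΔT)
Pivot set = {ω,i,ΔT}, free = {γ}
RREF:
  r0: [   1    0    0    1]
  r1: [   0    1    0    0]
  r2: [   0    0    1    0]
Fix exponent of γ at 1; solve each RREF row for its pivot's exponent:
  r0: exp(ω) + (1)·1 = 0 ⇒ exp(ω) = -1
  r1: exp(i) + (0)·1 = 0 ⇒ exp(i) = 0
  r2: exp(ΔT) + (0)·1 = 0 ⇒ exp(ΔT) = 0
Π_1 = ω^-1 · γ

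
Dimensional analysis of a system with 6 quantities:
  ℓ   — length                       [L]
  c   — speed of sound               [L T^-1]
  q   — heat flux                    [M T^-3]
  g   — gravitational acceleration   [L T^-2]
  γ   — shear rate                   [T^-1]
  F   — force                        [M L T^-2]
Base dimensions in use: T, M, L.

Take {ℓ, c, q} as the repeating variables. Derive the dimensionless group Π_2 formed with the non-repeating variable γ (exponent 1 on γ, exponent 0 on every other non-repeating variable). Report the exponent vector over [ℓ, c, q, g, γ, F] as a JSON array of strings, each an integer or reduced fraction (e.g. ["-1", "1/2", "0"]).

Exponent matrix [T,M,L] × [ℓ,c,q,g,γ,F]:
  T: [ 0 -1 -3 -2 -1 -2]
  M: [ 0  0  1  0  0  1]
  L: [ 1  1  0  1  0  1]
Row reduction gives pivot columns ℓ,c,q; rank = 3
Repeat: ℓ,c,q; free: g,γ,F
RREF:
  r0: [   1    0    0   -1   -1    2]
  r1: [   0    1    0    2    1   -1]
  r2: [   0    0    1    0    0    1]
Fix exponent of γ at 1, g at 0, F at 0; solve each RREF row for its pivot's exponent:
  r0: exp(ℓ) + (-1)·1 = 0 ⇒ exp(ℓ) = 1
  r1: exp(c) + (1)·1 = 0 ⇒ exp(c) = -1
  r2: exp(q) + (0)·1 = 0 ⇒ exp(q) = 0
Π_2 = ℓ · c^-1 · γ

["1", "-1", "0", "0", "1", "0"]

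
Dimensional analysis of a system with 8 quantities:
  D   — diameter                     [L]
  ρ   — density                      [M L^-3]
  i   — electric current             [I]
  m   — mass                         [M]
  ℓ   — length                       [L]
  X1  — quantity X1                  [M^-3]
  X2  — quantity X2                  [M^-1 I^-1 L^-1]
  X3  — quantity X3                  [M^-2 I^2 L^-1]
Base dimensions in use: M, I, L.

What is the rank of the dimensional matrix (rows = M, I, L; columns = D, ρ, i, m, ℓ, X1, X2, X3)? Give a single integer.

3

Write exponents as rows M,I,L / cols D,ρ,i,m,ℓ,X1,X2,X3:
  M: [ 0  1  0  1  0 -3 -1 -2]
  I: [ 0  0  1  0  0  0 -1  2]
  L: [ 1 -3  0  0  1  0 -1 -1]
Row reduction gives pivot columns D,ρ,i; rank = 3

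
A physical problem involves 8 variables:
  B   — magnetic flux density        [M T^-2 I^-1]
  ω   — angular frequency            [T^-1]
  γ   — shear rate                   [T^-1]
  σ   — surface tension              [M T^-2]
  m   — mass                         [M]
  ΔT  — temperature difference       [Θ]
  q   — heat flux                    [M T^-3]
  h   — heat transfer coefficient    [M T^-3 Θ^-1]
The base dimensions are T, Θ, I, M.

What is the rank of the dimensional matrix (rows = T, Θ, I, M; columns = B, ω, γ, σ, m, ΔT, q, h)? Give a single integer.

4

Write exponents as rows T,Θ,I,M / cols B,ω,γ,σ,m,ΔT,q,h:
  T: [-2 -1 -1 -2  0  0 -3 -3]
  Θ: [ 0  0  0  0  0  1  0 -1]
  I: [-1  0  0  0  0  0  0  0]
  M: [ 1  0  0  1  1  0  1  1]
Row reduction gives pivot columns B,ω,σ,ΔT; rank = 4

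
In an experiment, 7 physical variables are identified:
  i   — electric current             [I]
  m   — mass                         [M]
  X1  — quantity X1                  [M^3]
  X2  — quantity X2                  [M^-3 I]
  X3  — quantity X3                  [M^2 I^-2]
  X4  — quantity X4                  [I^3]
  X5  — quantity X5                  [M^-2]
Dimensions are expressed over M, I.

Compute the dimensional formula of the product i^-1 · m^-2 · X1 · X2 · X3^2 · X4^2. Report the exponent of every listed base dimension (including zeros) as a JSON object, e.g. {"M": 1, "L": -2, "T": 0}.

{"M": 2, "I": 2}

Dimensional matrix (M×I by i×m×X1×X2×X3×X4×X5):
  M: [ 0  1  3 -3  2  0 -2]
  I: [ 1  0  0  1 -2  3  0]
  [M]: (-1)·0+(-2)·1+(1)·3+(1)·-3+(2)·2+(2)·0 = 2
  [I]: (-1)·1+(-2)·0+(1)·0+(1)·1+(2)·-2+(2)·3 = 2
⇒ M^2 I^2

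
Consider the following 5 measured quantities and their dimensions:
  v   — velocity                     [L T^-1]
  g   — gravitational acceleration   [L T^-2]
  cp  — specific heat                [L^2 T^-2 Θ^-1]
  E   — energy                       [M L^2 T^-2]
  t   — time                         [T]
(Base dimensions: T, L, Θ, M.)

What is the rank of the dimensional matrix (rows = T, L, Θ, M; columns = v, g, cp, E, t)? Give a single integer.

Write exponents as rows T,L,Θ,M / cols v,g,cp,E,t:
  T: [-1 -2 -2 -2  1]
  L: [ 1  1  2  2  0]
  Θ: [ 0  0 -1  0  0]
  M: [ 0  0  0  1  0]
RREF → pivots at {v,g,cp,E} ⇒ r = 4

4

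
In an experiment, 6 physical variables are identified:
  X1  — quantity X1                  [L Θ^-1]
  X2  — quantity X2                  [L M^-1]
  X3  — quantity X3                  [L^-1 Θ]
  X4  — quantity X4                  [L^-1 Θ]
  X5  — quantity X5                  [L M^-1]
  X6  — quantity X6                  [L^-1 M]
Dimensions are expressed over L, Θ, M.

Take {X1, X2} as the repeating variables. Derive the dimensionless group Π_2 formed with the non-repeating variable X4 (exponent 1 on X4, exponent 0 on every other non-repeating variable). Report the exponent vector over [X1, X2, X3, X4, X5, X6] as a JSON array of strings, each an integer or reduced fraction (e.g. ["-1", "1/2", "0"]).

["1", "0", "0", "1", "0", "0"]

Write exponents as rows L,Θ,M / cols X1,X2,X3,X4,X5,X6:
  L: [ 1  1 -1 -1  1 -1]
  Θ: [-1  0  1  1  0  0]
  M: [ 0 -1  0  0 -1  1]
Echelon form has 2 nonzero rows (pivots: X1,X2)
Pivot set = {X1,X2}, free = {X3,X4,X5,X6}
RREF:
  r0: [   1    0   -1   -1    0    0]
  r1: [   0    1    0    0    1   -1]
  r2: [   0    0    0    0    0    0]
Fix exponent of X4 at 1, X3 at 0, X5 at 0, X6 at 0; solve each RREF row for its pivot's exponent:
  r0: exp(X1) + (-1)·1 = 0 ⇒ exp(X1) = 1
  r1: exp(X2) + (0)·1 = 0 ⇒ exp(X2) = 0
Π_2 = X1 · X4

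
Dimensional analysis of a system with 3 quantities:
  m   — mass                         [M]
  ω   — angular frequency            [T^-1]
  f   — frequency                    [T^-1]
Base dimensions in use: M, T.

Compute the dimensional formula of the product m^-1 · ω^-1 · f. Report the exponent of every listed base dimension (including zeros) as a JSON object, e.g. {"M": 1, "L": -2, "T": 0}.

{"M": -1, "T": 0}

Write exponents as rows M,T / cols m,ω,f:
  M: [ 1  0  0]
  T: [ 0 -1 -1]
  [M]: (-1)·1+(-1)·0+(1)·0 = -1
  [T]: (-1)·0+(-1)·-1+(1)·-1 = 0
⇒ M^-1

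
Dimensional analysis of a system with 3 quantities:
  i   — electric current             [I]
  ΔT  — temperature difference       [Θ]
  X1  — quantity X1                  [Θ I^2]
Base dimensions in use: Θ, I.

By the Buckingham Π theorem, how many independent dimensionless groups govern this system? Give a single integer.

1

Write exponents as rows Θ,I / cols i,ΔT,X1:
  Θ: [ 0  1  1]
  I: [ 1  0  2]
Row reduction gives pivot columns i,ΔT; rank = 2
Π count = n − r = 3 − 2 = 1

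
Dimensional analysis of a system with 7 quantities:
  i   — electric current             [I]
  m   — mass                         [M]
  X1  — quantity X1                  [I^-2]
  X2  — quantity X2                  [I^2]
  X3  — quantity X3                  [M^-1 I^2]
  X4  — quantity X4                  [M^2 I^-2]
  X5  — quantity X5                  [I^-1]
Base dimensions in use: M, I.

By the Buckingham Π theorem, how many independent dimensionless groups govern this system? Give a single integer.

5

Exponent matrix [M,I] × [i,m,X1,X2,X3,X4,X5]:
  M: [ 0  1  0  0 -1  2  0]
  I: [ 1  0 -2  2  2 -2 -1]
Echelon form has 2 nonzero rows (pivots: i,m)
n=7, r=2 ⇒ 5 dimensionless groups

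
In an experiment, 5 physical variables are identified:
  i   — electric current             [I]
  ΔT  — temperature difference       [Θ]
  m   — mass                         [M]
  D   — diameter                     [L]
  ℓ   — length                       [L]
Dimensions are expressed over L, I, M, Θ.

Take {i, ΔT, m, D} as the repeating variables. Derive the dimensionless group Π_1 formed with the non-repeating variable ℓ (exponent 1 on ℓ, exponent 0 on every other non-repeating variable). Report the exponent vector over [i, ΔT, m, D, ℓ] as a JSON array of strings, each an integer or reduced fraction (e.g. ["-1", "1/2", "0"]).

Exponent matrix [L,I,M,Θ] × [i,ΔT,m,D,ℓ]:
  L: [ 0  0  0  1  1]
  I: [ 1  0  0  0  0]
  M: [ 0  0  1  0  0]
  Θ: [ 0  1  0  0  0]
Echelon form has 4 nonzero rows (pivots: i,ΔT,m,D)
Pivot set = {i,ΔT,m,D}, free = {ℓ}
RREF:
  r0: [   1    0    0    0    0]
  r1: [   0    1    0    0    0]
  r2: [   0    0    1    0    0]
  r3: [   0    0    0    1    1]
Fix exponent of ℓ at 1; solve each RREF row for its pivot's exponent:
  r0: exp(i) + (0)·1 = 0 ⇒ exp(i) = 0
  r1: exp(ΔT) + (0)·1 = 0 ⇒ exp(ΔT) = 0
  r2: exp(m) + (0)·1 = 0 ⇒ exp(m) = 0
  r3: exp(D) + (1)·1 = 0 ⇒ exp(D) = -1
Π_1 = D^-1 · ℓ

["0", "0", "0", "-1", "1"]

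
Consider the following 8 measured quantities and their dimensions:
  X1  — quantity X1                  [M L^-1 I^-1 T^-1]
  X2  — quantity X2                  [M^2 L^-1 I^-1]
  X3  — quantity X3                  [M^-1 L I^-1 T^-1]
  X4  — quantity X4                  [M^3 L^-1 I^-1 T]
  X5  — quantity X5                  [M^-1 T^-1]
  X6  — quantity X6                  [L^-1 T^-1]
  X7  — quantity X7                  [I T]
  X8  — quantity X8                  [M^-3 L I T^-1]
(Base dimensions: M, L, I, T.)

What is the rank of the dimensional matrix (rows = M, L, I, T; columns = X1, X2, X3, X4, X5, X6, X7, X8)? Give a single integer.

Write exponents as rows M,L,I,T / cols X1,X2,X3,X4,X5,X6,X7,X8:
  M: [ 1  2 -1  3 -1  0  0 -3]
  L: [-1 -1  1 -1  0 -1  0  1]
  I: [-1 -1 -1 -1  0  0  1  1]
  T: [-1  0 -1  1 -1 -1  1 -1]
Row reduction gives pivot columns X1,X2,X3; rank = 3

3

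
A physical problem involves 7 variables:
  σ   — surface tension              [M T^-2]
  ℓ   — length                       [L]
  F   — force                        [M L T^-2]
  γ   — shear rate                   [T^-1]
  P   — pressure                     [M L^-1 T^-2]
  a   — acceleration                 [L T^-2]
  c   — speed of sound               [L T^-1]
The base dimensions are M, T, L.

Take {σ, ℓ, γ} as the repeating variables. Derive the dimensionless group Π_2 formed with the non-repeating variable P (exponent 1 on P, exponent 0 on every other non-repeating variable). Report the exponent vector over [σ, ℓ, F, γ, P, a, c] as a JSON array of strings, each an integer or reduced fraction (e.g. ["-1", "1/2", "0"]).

["-1", "1", "0", "0", "1", "0", "0"]

Exponent matrix [M,T,L] × [σ,ℓ,F,γ,P,a,c]:
  M: [ 1  0  1  0  1  0  0]
  T: [-2  0 -2 -1 -2 -2 -1]
  L: [ 0  1  1  0 -1  1  1]
Echelon form has 3 nonzero rows (pivots: σ,ℓ,γ)
Repeat: σ,ℓ,γ; free: F,P,a,c
RREF:
  r0: [   1    0    1    0    1    0    0]
  r1: [   0    1    1    0   -1    1    1]
  r2: [   0    0    0    1    0    2    1]
Fix exponent of P at 1, F at 0, a at 0, c at 0; solve each RREF row for its pivot's exponent:
  r0: exp(σ) + (1)·1 = 0 ⇒ exp(σ) = -1
  r1: exp(ℓ) + (-1)·1 = 0 ⇒ exp(ℓ) = 1
  r2: exp(γ) + (0)·1 = 0 ⇒ exp(γ) = 0
Π_2 = σ^-1 · ℓ · P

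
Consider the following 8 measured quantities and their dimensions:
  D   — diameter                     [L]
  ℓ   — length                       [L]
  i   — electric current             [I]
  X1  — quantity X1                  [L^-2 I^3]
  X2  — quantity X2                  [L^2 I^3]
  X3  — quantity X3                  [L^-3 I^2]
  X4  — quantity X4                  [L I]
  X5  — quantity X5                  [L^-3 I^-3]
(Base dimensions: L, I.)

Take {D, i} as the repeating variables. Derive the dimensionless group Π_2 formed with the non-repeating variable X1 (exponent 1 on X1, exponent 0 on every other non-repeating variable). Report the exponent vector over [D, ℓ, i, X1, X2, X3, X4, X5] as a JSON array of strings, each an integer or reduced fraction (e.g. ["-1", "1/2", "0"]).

["2", "0", "-3", "1", "0", "0", "0", "0"]

Write exponents as rows L,I / cols D,ℓ,i,X1,X2,X3,X4,X5:
  L: [ 1  1  0 -2  2 -3  1 -3]
  I: [ 0  0  1  3  3  2  1 -3]
RREF → pivots at {D,i} ⇒ r = 2
Repeat: D,i; free: ℓ,X1,X2,X3,X4,X5
RREF:
  r0: [   1    1    0   -2    2   -3    1   -3]
  r1: [   0    0    1    3    3    2    1   -3]
Fix exponent of X1 at 1, ℓ at 0, X2 at 0, X3 at 0, X4 at 0, X5 at 0; solve each RREF row for its pivot's exponent:
  r0: exp(D) + (-2)·1 = 0 ⇒ exp(D) = 2
  r1: exp(i) + (3)·1 = 0 ⇒ exp(i) = -3
Π_2 = D^2 · i^-3 · X1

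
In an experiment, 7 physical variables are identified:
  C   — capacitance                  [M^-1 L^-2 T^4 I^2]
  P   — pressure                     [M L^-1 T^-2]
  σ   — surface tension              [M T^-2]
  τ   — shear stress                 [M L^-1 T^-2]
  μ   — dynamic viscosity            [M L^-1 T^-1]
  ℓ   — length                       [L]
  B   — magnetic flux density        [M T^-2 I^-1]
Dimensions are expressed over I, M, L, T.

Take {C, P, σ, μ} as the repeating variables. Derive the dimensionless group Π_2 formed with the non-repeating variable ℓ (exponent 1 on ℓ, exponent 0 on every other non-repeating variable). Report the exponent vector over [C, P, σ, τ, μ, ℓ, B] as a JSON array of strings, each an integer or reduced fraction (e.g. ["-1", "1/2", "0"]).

Exponent matrix [I,M,L,T] × [C,P,σ,τ,μ,ℓ,B]:
  I: [ 2  0  0  0  0  0 -1]
  M: [-1  1  1  1  1  0  1]
  L: [-2 -1  0 -1 -1  1  0]
  T: [ 4 -2 -2 -2 -1  0 -2]
Row reduction gives pivot columns C,P,σ,μ; rank = 4
Repeat: C,P,σ,μ; free: τ,ℓ,B
RREF:
  r0: [   1    0    0    0    0    0 -1/2]
  r1: [   0    1    0    1    0   -1    0]
  r2: [   0    0    1    0    0    1 -1/2]
  r3: [   0    0    0    0    1    0    1]
Fix exponent of ℓ at 1, τ at 0, B at 0; solve each RREF row for its pivot's exponent:
  r0: exp(C) + (0)·1 = 0 ⇒ exp(C) = 0
  r1: exp(P) + (-1)·1 = 0 ⇒ exp(P) = 1
  r2: exp(σ) + (1)·1 = 0 ⇒ exp(σ) = -1
  r3: exp(μ) + (0)·1 = 0 ⇒ exp(μ) = 0
Π_2 = P · σ^-1 · ℓ

["0", "1", "-1", "0", "0", "1", "0"]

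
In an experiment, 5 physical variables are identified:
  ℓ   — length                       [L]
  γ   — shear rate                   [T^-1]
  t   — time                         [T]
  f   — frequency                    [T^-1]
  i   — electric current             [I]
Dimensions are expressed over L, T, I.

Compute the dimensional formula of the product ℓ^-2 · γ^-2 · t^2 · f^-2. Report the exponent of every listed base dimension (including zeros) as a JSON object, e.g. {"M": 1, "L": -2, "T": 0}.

{"L": -2, "T": 6, "I": 0}

Dimensional matrix (L×T×I by ℓ×γ×t×f×i):
  L: [ 1  0  0  0  0]
  T: [ 0 -1  1 -1  0]
  I: [ 0  0  0  0  1]
  [L]: (-2)·1+(-2)·0+(2)·0+(-2)·0 = -2
  [T]: (-2)·0+(-2)·-1+(2)·1+(-2)·-1 = 6
  [I]: (-2)·0+(-2)·0+(2)·0+(-2)·0 = 0
⇒ L^-2 T^6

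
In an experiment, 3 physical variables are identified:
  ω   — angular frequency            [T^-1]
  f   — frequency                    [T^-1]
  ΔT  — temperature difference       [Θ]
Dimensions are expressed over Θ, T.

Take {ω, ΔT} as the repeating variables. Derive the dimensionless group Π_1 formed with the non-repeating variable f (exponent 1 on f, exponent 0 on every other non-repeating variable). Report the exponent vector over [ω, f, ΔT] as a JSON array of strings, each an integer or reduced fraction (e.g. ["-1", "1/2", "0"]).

Write exponents as rows Θ,T / cols ω,f,ΔT:
  Θ: [ 0  0  1]
  T: [-1 -1  0]
Row reduction gives pivot columns ω,ΔT; rank = 2
Pivot set = {ω,ΔT}, free = {f}
RREF:
  r0: [   1    1    0]
  r1: [   0    0    1]
Fix exponent of f at 1; solve each RREF row for its pivot's exponent:
  r0: exp(ω) + (1)·1 = 0 ⇒ exp(ω) = -1
  r1: exp(ΔT) + (0)·1 = 0 ⇒ exp(ΔT) = 0
Π_1 = ω^-1 · f

["-1", "1", "0"]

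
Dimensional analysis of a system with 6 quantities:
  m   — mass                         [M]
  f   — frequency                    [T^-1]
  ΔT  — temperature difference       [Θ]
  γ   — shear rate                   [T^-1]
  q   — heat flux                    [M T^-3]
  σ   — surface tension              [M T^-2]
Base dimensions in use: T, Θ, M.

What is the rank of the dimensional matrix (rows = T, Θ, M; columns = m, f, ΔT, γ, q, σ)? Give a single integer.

Dimensional matrix (T×Θ×M by m×f×ΔT×γ×q×σ):
  T: [ 0 -1  0 -1 -3 -2]
  Θ: [ 0  0  1  0  0  0]
  M: [ 1  0  0  0  1  1]
Echelon form has 3 nonzero rows (pivots: m,f,ΔT)

3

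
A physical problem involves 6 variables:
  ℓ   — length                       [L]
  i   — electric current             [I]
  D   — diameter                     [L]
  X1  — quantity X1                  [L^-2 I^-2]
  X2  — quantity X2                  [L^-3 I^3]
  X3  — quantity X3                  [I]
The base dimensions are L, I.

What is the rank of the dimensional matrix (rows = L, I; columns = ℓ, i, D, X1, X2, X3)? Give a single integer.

2

Write exponents as rows L,I / cols ℓ,i,D,X1,X2,X3:
  L: [ 1  0  1 -2 -3  0]
  I: [ 0  1  0 -2  3  1]
Row reduction gives pivot columns ℓ,i; rank = 2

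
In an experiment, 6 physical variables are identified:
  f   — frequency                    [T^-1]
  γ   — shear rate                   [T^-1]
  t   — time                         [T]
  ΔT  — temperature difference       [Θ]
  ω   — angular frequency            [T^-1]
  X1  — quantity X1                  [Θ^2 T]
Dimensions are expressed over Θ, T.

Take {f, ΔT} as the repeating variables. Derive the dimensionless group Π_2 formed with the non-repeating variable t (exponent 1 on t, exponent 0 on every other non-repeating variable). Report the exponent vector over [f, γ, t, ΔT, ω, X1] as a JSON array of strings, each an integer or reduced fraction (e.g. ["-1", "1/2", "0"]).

Dimensional matrix (Θ×T by f×γ×t×ΔT×ω×X1):
  Θ: [ 0  0  0  1  0  2]
  T: [-1 -1  1  0 -1  1]
Row reduction gives pivot columns f,ΔT; rank = 2
Pivot set = {f,ΔT}, free = {γ,t,ω,X1}
RREF:
  r0: [   1    1   -1    0    1   -1]
  r1: [   0    0    0    1    0    2]
Fix exponent of t at 1, γ at 0, ω at 0, X1 at 0; solve each RREF row for its pivot's exponent:
  r0: exp(f) + (-1)·1 = 0 ⇒ exp(f) = 1
  r1: exp(ΔT) + (0)·1 = 0 ⇒ exp(ΔT) = 0
Π_2 = f · t

["1", "0", "1", "0", "0", "0"]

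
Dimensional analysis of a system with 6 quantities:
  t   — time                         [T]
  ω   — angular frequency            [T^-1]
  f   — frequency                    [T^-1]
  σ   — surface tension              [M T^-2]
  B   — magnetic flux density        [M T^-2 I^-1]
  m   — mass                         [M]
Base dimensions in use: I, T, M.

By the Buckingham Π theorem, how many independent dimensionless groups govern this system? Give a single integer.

Dimensional matrix (I×T×M by t×ω×f×σ×B×m):
  I: [ 0  0  0  0 -1  0]
  T: [ 1 -1 -1 -2 -2  0]
  M: [ 0  0  0  1  1  1]
Row reduction gives pivot columns t,σ,B; rank = 3
n=6, r=3 ⇒ 3 dimensionless groups

3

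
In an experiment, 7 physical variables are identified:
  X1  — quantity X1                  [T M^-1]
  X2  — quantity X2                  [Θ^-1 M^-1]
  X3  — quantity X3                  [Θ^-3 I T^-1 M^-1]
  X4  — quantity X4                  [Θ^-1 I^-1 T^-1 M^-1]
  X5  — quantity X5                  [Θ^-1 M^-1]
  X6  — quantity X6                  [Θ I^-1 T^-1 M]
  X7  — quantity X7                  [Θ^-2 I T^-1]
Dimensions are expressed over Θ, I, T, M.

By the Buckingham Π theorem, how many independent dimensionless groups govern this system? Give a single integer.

4

Exponent matrix [Θ,I,T,M] × [X1,X2,X3,X4,X5,X6,X7]:
  Θ: [ 0 -1 -3 -1 -1  1 -2]
  I: [ 0  0  1 -1  0 -1  1]
  T: [ 1  0 -1 -1  0 -1 -1]
  M: [-1 -1 -1 -1 -1  1  0]
Row reduction gives pivot columns X1,X2,X3; rank = 3
Π count = n − r = 7 − 3 = 4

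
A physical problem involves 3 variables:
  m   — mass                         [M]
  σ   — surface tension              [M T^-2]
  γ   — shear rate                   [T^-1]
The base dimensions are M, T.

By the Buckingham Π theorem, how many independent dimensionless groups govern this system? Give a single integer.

Exponent matrix [M,T] × [m,σ,γ]:
  M: [ 1  1  0]
  T: [ 0 -2 -1]
RREF → pivots at {m,σ} ⇒ r = 2
n=3, r=2 ⇒ 1 dimensionless group

1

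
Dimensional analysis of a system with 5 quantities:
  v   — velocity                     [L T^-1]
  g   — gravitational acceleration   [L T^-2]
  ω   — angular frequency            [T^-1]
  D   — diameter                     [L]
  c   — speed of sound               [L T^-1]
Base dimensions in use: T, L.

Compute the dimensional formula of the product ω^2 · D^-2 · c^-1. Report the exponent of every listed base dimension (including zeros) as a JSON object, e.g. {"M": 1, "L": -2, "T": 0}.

Write exponents as rows T,L / cols v,g,ω,D,c:
  T: [-1 -2 -1  0 -1]
  L: [ 1  1  0  1  1]
  [T]: (2)·-1+(-2)·0+(-1)·-1 = -1
  [L]: (2)·0+(-2)·1+(-1)·1 = -3
⇒ T^-1 L^-3

{"T": -1, "L": -3}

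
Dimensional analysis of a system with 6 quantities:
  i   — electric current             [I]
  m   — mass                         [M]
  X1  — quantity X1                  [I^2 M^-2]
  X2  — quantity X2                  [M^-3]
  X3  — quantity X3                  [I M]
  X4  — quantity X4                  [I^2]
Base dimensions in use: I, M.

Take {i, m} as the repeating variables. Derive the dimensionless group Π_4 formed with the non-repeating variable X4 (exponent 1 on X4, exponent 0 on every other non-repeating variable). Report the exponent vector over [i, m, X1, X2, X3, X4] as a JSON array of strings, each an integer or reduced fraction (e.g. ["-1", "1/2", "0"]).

["-2", "0", "0", "0", "0", "1"]

Exponent matrix [I,M] × [i,m,X1,X2,X3,X4]:
  I: [ 1  0  2  0  1  2]
  M: [ 0  1 -2 -3  1  0]
Echelon form has 2 nonzero rows (pivots: i,m)
Pivot set = {i,m}, free = {X1,X2,X3,X4}
RREF:
  r0: [   1    0    2    0    1    2]
  r1: [   0    1   -2   -3    1    0]
Fix exponent of X4 at 1, X1 at 0, X2 at 0, X3 at 0; solve each RREF row for its pivot's exponent:
  r0: exp(i) + (2)·1 = 0 ⇒ exp(i) = -2
  r1: exp(m) + (0)·1 = 0 ⇒ exp(m) = 0
Π_4 = i^-2 · X4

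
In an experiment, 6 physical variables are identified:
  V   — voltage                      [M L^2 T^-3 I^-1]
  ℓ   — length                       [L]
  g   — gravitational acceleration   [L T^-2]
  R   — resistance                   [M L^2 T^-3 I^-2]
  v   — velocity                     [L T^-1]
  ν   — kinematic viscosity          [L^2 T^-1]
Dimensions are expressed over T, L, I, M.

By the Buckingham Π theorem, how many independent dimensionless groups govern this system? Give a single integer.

Dimensional matrix (T×L×I×M by V×ℓ×g×R×v×ν):
  T: [-3  0 -2 -3 -1 -1]
  L: [ 2  1  1  2  1  2]
  I: [-1  0  0 -2  0  0]
  M: [ 1  0  0  1  0  0]
RREF → pivots at {V,ℓ,g,R} ⇒ r = 4
6 vars − rank 4 = 2 Π groups

2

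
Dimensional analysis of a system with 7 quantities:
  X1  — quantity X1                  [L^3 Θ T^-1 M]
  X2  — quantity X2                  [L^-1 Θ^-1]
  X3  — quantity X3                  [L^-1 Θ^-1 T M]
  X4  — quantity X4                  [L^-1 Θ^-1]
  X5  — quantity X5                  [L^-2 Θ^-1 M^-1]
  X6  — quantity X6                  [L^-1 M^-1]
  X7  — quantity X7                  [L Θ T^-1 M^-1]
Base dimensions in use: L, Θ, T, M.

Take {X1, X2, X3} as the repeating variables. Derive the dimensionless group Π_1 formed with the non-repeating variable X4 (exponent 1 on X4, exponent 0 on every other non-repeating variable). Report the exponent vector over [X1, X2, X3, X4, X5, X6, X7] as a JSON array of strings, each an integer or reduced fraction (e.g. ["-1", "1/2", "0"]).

["0", "-1", "0", "1", "0", "0", "0"]

Write exponents as rows L,Θ,T,M / cols X1,X2,X3,X4,X5,X6,X7:
  L: [ 3 -1 -1 -1 -2 -1  1]
  Θ: [ 1 -1 -1 -1 -1  0  1]
  T: [-1  0  1  0  0  0 -1]
  M: [ 1  0  1  0 -1 -1 -1]
Echelon form has 3 nonzero rows (pivots: X1,X2,X3)
Pivot set = {X1,X2,X3}, free = {X4,X5,X6,X7}
RREF:
  r0: [   1    0    0    0 -1/2 -1/2    0]
  r1: [   0    1    0    1    1    0    0]
  r2: [   0    0    1    0 -1/2 -1/2   -1]
  r3: [   0    0    0    0    0    0    0]
Fix exponent of X4 at 1, X5 at 0, X6 at 0, X7 at 0; solve each RREF row for its pivot's exponent:
  r0: exp(X1) + (0)·1 = 0 ⇒ exp(X1) = 0
  r1: exp(X2) + (1)·1 = 0 ⇒ exp(X2) = -1
  r2: exp(X3) + (0)·1 = 0 ⇒ exp(X3) = 0
Π_1 = X2^-1 · X4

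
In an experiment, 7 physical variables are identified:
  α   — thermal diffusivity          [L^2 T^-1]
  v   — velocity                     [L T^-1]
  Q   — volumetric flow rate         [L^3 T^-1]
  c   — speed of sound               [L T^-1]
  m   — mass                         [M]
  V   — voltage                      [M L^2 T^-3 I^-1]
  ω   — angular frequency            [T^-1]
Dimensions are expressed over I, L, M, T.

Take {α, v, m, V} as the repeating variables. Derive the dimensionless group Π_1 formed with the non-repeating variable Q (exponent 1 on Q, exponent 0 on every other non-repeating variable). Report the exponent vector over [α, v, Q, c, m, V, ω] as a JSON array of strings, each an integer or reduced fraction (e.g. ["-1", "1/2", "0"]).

Dimensional matrix (I×L×M×T by α×v×Q×c×m×V×ω):
  I: [ 0  0  0  0  0 -1  0]
  L: [ 2  1  3  1  0  2  0]
  M: [ 0  0  0  0  1  1  0]
  T: [-1 -1 -1 -1  0 -3 -1]
RREF → pivots at {α,v,m,V} ⇒ r = 4
Pivot set = {α,v,m,V}, free = {Q,c,ω}
RREF:
  r0: [   1    0    2    0    0    0   -1]
  r1: [   0    1   -1    1    0    0    2]
  r2: [   0    0    0    0    1    0    0]
  r3: [   0    0    0    0    0    1    0]
Fix exponent of Q at 1, c at 0, ω at 0; solve each RREF row for its pivot's exponent:
  r0: exp(α) + (2)·1 = 0 ⇒ exp(α) = -2
  r1: exp(v) + (-1)·1 = 0 ⇒ exp(v) = 1
  r2: exp(m) + (0)·1 = 0 ⇒ exp(m) = 0
  r3: exp(V) + (0)·1 = 0 ⇒ exp(V) = 0
Π_1 = α^-2 · v · Q

["-2", "1", "1", "0", "0", "0", "0"]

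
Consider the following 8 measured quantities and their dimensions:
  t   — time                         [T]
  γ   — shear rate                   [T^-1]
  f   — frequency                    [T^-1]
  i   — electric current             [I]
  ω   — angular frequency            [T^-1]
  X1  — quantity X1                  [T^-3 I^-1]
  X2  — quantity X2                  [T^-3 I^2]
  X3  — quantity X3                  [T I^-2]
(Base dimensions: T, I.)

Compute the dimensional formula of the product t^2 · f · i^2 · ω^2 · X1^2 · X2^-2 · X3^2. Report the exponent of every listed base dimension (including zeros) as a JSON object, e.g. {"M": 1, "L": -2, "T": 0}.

Exponent matrix [T,I] × [t,γ,f,i,ω,X1,X2,X3]:
  T: [ 1 -1 -1  0 -1 -3 -3  1]
  I: [ 0  0  0  1  0 -1  2 -2]
  [T]: (2)·1+(1)·-1+(2)·0+(2)·-1+(2)·-3+(-2)·-3+(2)·1 = 1
  [I]: (2)·0+(1)·0+(2)·1+(2)·0+(2)·-1+(-2)·2+(2)·-2 = -8
⇒ T I^-8

{"T": 1, "I": -8}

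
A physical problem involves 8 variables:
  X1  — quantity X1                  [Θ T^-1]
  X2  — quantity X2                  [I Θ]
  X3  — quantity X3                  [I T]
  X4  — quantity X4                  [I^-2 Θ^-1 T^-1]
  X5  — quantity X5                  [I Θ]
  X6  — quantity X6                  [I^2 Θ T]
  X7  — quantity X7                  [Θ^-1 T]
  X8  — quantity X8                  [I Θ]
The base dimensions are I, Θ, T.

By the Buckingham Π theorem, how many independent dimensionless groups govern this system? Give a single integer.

6

Write exponents as rows I,Θ,T / cols X1,X2,X3,X4,X5,X6,X7,X8:
  I: [ 0  1  1 -2  1  2  0  1]
  Θ: [ 1  1  0 -1  1  1 -1  1]
  T: [-1  0  1 -1  0  1  1  0]
Echelon form has 2 nonzero rows (pivots: X1,X2)
n=8, r=2 ⇒ 6 dimensionless groups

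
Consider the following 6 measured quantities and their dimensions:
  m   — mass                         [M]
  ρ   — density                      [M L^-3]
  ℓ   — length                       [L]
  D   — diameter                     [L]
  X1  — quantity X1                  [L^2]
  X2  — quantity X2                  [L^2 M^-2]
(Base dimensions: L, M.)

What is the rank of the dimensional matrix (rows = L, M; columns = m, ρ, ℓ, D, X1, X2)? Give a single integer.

Exponent matrix [L,M] × [m,ρ,ℓ,D,X1,X2]:
  L: [ 0 -3  1  1  2  2]
  M: [ 1  1  0  0  0 -2]
Echelon form has 2 nonzero rows (pivots: m,ρ)

2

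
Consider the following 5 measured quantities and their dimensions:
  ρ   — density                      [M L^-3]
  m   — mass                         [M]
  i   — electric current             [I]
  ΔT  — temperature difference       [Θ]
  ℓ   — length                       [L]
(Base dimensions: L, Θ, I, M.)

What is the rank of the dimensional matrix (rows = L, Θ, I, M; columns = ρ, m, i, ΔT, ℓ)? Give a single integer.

Exponent matrix [L,Θ,I,M] × [ρ,m,i,ΔT,ℓ]:
  L: [-3  0  0  0  1]
  Θ: [ 0  0  0  1  0]
  I: [ 0  0  1  0  0]
  M: [ 1  1  0  0  0]
Echelon form has 4 nonzero rows (pivots: ρ,m,i,ΔT)

4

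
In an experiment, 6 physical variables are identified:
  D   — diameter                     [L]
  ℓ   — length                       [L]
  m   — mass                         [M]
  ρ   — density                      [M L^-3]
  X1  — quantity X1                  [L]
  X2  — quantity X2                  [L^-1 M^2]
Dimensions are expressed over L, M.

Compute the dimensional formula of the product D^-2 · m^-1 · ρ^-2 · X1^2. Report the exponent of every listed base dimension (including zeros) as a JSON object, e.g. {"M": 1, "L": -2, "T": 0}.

{"L": 6, "M": -3}

Write exponents as rows L,M / cols D,ℓ,m,ρ,X1,X2:
  L: [ 1  1  0 -3  1 -1]
  M: [ 0  0  1  1  0  2]
  [L]: (-2)·1+(-1)·0+(-2)·-3+(2)·1 = 6
  [M]: (-2)·0+(-1)·1+(-2)·1+(2)·0 = -3
⇒ L^6 M^-3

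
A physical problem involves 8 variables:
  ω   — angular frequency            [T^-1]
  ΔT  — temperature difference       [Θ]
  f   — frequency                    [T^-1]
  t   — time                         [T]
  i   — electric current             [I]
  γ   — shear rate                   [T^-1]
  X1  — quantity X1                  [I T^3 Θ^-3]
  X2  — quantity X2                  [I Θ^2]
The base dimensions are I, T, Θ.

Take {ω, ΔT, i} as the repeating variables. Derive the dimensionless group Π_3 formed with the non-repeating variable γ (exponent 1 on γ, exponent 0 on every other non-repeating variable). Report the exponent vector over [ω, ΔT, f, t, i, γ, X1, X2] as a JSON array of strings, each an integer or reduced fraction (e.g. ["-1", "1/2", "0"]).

["-1", "0", "0", "0", "0", "1", "0", "0"]

Exponent matrix [I,T,Θ] × [ω,ΔT,f,t,i,γ,X1,X2]:
  I: [ 0  0  0  0  1  0  1  1]
  T: [-1  0 -1  1  0 -1  3  0]
  Θ: [ 0  1  0  0  0  0 -3  2]
RREF → pivots at {ω,ΔT,i} ⇒ r = 3
Repeat: ω,ΔT,i; free: f,t,γ,X1,X2
RREF:
  r0: [   1    0    1   -1    0    1   -3    0]
  r1: [   0    1    0    0    0    0   -3    2]
  r2: [   0    0    0    0    1    0    1    1]
Fix exponent of γ at 1, f at 0, t at 0, X1 at 0, X2 at 0; solve each RREF row for its pivot's exponent:
  r0: exp(ω) + (1)·1 = 0 ⇒ exp(ω) = -1
  r1: exp(ΔT) + (0)·1 = 0 ⇒ exp(ΔT) = 0
  r2: exp(i) + (0)·1 = 0 ⇒ exp(i) = 0
Π_3 = ω^-1 · γ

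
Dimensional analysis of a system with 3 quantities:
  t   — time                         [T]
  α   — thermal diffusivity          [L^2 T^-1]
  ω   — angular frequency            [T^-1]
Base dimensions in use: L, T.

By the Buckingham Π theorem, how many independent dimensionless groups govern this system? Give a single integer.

Exponent matrix [L,T] × [t,α,ω]:
  L: [ 0  2  0]
  T: [ 1 -1 -1]
Row reduction gives pivot columns t,α; rank = 2
Π count = n − r = 3 − 2 = 1

1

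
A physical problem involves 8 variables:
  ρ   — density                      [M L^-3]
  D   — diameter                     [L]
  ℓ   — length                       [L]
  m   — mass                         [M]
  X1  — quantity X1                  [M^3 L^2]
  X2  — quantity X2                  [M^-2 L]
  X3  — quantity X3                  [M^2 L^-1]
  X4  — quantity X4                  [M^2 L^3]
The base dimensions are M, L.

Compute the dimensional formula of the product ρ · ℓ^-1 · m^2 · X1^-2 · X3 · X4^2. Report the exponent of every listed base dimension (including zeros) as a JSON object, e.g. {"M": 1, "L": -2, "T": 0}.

Dimensional matrix (M×L by ρ×D×ℓ×m×X1×X2×X3×X4):
  M: [ 1  0  0  1  3 -2  2  2]
  L: [-3  1  1  0  2  1 -1  3]
  [M]: (1)·1+(-1)·0+(2)·1+(-2)·3+(1)·2+(2)·2 = 3
  [L]: (1)·-3+(-1)·1+(2)·0+(-2)·2+(1)·-1+(2)·3 = -3
⇒ M^3 L^-3

{"M": 3, "L": -3}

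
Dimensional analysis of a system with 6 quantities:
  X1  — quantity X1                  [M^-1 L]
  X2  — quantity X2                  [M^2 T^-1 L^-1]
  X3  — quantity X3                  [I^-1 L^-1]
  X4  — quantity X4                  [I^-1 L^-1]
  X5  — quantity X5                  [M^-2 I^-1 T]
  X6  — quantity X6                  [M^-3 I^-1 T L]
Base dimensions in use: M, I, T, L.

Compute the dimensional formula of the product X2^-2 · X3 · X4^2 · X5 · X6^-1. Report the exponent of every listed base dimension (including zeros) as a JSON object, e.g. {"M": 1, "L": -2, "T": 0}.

{"M": -3, "I": -3, "T": 2, "L": -2}

Dimensional matrix (M×I×T×L by X1×X2×X3×X4×X5×X6):
  M: [-1  2  0  0 -2 -3]
  I: [ 0  0 -1 -1 -1 -1]
  T: [ 0 -1  0  0  1  1]
  L: [ 1 -1 -1 -1  0  1]
  [M]: (-2)·2+(1)·0+(2)·0+(1)·-2+(-1)·-3 = -3
  [I]: (-2)·0+(1)·-1+(2)·-1+(1)·-1+(-1)·-1 = -3
  [T]: (-2)·-1+(1)·0+(2)·0+(1)·1+(-1)·1 = 2
  [L]: (-2)·-1+(1)·-1+(2)·-1+(1)·0+(-1)·1 = -2
⇒ M^-3 I^-3 T^2 L^-2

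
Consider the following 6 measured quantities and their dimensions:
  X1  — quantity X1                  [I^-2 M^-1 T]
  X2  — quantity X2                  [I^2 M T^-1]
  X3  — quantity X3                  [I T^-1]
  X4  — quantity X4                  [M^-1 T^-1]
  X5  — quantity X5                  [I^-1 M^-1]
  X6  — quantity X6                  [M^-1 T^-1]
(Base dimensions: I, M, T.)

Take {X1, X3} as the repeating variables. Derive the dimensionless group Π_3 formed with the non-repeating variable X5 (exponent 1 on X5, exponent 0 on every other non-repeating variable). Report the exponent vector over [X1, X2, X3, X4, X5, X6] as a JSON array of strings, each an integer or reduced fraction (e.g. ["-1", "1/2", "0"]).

["-1", "0", "-1", "0", "1", "0"]

Dimensional matrix (I×M×T by X1×X2×X3×X4×X5×X6):
  I: [-2  2  1  0 -1  0]
  M: [-1  1  0 -1 -1 -1]
  T: [ 1 -1 -1 -1  0 -1]
RREF → pivots at {X1,X3} ⇒ r = 2
Repeat: X1,X3; free: X2,X4,X5,X6
RREF:
  r0: [   1   -1    0    1    1    1]
  r1: [   0    0    1    2    1    2]
  r2: [   0    0    0    0    0    0]
Fix exponent of X5 at 1, X2 at 0, X4 at 0, X6 at 0; solve each RREF row for its pivot's exponent:
  r0: exp(X1) + (1)·1 = 0 ⇒ exp(X1) = -1
  r1: exp(X3) + (1)·1 = 0 ⇒ exp(X3) = -1
Π_3 = X1^-1 · X3^-1 · X5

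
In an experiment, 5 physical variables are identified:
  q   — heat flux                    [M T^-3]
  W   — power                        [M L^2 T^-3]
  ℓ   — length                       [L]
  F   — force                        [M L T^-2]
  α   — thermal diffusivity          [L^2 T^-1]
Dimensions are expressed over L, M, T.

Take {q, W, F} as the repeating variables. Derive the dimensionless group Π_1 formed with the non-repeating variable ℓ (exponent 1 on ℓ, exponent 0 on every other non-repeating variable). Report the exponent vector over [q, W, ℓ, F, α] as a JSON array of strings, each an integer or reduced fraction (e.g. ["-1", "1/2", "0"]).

Exponent matrix [L,M,T] × [q,W,ℓ,F,α]:
  L: [ 0  2  1  1  2]
  M: [ 1  1  0  1  0]
  T: [-3 -3  0 -2 -1]
RREF → pivots at {q,W,F} ⇒ r = 3
Pivot set = {q,W,F}, free = {ℓ,α}
RREF:
  r0: [   1    0 -1/2    0 -1/2]
  r1: [   0    1  1/2    0  3/2]
  r2: [   0    0    0    1   -1]
Fix exponent of ℓ at 1, α at 0; solve each RREF row for its pivot's exponent:
  r0: exp(q) + (-1/2)·1 = 0 ⇒ exp(q) = 1/2
  r1: exp(W) + (1/2)·1 = 0 ⇒ exp(W) = -1/2
  r2: exp(F) + (0)·1 = 0 ⇒ exp(F) = 0
Π_1 = q^(1/2) · W^(-1/2) · ℓ

["1/2", "-1/2", "1", "0", "0"]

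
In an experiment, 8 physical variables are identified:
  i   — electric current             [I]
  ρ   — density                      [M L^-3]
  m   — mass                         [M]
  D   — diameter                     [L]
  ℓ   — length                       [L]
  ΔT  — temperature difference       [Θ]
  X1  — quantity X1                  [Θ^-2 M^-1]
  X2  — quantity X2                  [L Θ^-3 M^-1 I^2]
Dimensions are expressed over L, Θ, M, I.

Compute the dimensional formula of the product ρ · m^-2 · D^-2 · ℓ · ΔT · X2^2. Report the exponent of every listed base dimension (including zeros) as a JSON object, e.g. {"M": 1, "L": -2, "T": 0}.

{"L": -2, "Θ": -5, "M": -3, "I": 4}

Write exponents as rows L,Θ,M,I / cols i,ρ,m,D,ℓ,ΔT,X1,X2:
  L: [ 0 -3  0  1  1  0  0  1]
  Θ: [ 0  0  0  0  0  1 -2 -3]
  M: [ 0  1  1  0  0  0 -1 -1]
  I: [ 1  0  0  0  0  0  0  2]
  [L]: (1)·-3+(-2)·0+(-2)·1+(1)·1+(1)·0+(2)·1 = -2
  [Θ]: (1)·0+(-2)·0+(-2)·0+(1)·0+(1)·1+(2)·-3 = -5
  [M]: (1)·1+(-2)·1+(-2)·0+(1)·0+(1)·0+(2)·-1 = -3
  [I]: (1)·0+(-2)·0+(-2)·0+(1)·0+(1)·0+(2)·2 = 4
⇒ L^-2 Θ^-5 M^-3 I^4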